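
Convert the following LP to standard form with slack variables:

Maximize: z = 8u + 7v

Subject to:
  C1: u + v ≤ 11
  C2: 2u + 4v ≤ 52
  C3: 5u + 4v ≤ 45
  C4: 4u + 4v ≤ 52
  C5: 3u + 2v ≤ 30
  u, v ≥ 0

max z = 8u + 7v

s.t.
  u + v + s1 = 11
  2u + 4v + s2 = 52
  5u + 4v + s3 = 45
  4u + 4v + s4 = 52
  3u + 2v + s5 = 30
  u, v, s1, s2, s3, s4, s5 ≥ 0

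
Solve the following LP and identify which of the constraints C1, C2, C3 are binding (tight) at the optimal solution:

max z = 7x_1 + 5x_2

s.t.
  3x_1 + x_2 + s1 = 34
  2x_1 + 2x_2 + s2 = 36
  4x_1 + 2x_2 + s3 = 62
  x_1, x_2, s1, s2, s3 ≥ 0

At x_1 = 8, x_2 = 10, compute slack b - a·x for each constraint:
  C1: 34 − 34 = 0  (binding)
  C2: 36 − 36 = 0  (binding)
  C3: 62 − 52 = 10  (slack)

Optimal: x_1 = 8, x_2 = 10
Binding: C1, C2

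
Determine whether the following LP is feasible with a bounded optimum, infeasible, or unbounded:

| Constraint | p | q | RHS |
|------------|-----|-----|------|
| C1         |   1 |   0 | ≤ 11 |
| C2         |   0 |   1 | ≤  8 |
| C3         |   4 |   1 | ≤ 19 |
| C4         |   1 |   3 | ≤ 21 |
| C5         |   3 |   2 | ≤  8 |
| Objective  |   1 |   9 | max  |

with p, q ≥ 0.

Feasible with a bounded optimal solution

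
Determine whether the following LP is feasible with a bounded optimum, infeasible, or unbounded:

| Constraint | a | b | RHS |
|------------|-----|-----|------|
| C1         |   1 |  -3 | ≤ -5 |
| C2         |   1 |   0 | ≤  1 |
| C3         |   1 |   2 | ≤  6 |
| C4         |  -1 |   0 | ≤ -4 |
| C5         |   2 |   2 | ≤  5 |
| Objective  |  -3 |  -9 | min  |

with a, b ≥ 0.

Infeasible (no feasible solution exists)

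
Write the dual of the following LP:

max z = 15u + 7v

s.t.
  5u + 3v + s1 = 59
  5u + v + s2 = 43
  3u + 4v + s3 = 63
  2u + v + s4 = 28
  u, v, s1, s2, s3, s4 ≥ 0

Primal max cᵀx s.t. Ax ≤ b, x ≥ 0  →  Dual min bᵀy s.t. Aᵀy ≥ c, y ≥ 0.

Minimize: z = 59y1 + 43y2 + 63y3 + 28y4

Subject to:
  5y1 + 5y2 + 3y3 + 2y4 ≥ 15
  3y1 + y2 + 4y3 + y4 ≥ 7
  y1, y2, y3, y4 ≥ 0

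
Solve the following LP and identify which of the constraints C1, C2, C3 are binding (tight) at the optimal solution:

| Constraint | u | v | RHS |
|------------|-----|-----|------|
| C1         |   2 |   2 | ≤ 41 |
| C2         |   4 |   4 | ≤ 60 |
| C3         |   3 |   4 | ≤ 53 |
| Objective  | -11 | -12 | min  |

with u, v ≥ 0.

At u = 7, v = 8, compute slack b - a·x for each constraint:
  C1: 41 − 30 = 11  (slack)
  C2: 60 − 60 = 0  (binding)
  C3: 53 − 53 = 0  (binding)

Optimal: u = 7, v = 8
Binding: C2, C3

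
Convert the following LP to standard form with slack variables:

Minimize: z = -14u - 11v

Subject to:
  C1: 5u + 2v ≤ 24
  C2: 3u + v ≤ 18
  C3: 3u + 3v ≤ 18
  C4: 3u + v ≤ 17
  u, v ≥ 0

min z = -14u - 11v

s.t.
  5u + 2v + s1 = 24
  3u + v + s2 = 18
  3u + 3v + s3 = 18
  3u + v + s4 = 17
  u, v, s1, s2, s3, s4 ≥ 0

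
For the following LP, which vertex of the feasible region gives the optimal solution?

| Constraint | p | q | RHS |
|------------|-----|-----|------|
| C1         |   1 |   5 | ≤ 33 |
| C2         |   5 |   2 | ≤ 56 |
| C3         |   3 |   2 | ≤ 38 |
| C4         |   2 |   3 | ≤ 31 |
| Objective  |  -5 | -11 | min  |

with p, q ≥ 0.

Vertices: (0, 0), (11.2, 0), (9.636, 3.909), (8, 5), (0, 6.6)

Evaluate the objective at each vertex of the feasible region:
  z(0, 0) = 0
  z(11.2, 0) = -56
  z(9.636, 3.909) = -91.18
  z(8, 5) = -95  ←
  z(0, 6.6) = -72.6
The minimum is at p = 8, q = 5.

(8, 5)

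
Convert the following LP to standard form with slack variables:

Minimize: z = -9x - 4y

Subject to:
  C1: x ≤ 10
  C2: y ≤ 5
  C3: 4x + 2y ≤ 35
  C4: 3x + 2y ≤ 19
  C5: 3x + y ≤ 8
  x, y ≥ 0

min z = -9x - 4y

s.t.
  x + s1 = 10
  y + s2 = 5
  4x + 2y + s3 = 35
  3x + 2y + s4 = 19
  3x + y + s5 = 8
  x, y, s1, s2, s3, s4, s5 ≥ 0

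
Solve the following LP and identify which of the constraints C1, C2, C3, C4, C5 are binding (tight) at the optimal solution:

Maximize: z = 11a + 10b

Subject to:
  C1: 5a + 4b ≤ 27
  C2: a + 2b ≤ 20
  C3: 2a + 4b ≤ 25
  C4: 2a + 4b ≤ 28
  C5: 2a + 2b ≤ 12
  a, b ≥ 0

At a = 3, b = 3, compute slack b - a·x for each constraint:
  C1: 27 − 27 = 0  (binding)
  C2: 20 − 9 = 11  (slack)
  C3: 25 − 18 = 7  (slack)
  C4: 28 − 18 = 10  (slack)
  C5: 12 − 12 = 0  (binding)

Optimal: a = 3, b = 3
Binding: C1, C5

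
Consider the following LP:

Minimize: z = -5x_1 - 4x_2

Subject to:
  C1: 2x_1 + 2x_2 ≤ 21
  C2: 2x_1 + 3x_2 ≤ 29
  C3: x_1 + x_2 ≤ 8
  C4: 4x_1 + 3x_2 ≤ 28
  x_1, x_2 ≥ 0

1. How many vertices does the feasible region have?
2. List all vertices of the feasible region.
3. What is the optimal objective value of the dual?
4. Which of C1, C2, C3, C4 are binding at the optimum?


1. 4
2. (0, 0), (7, 0), (4, 4), (0, 8)
3. -36
4. C3, C4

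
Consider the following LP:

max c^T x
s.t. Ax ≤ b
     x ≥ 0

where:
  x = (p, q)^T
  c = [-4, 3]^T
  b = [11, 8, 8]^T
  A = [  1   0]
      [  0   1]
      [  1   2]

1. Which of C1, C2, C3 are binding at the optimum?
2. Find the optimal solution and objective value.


1. C3
2. p = 0, q = 4, z = 12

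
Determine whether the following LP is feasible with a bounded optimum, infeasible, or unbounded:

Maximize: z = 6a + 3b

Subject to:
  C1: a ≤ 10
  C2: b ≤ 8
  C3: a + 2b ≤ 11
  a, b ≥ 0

Feasible with a bounded optimal solution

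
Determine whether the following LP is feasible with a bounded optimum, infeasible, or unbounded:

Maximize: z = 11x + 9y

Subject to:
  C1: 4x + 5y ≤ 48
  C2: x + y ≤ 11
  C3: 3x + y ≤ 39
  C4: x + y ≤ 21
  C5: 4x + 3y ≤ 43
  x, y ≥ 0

Feasible with a bounded optimal solution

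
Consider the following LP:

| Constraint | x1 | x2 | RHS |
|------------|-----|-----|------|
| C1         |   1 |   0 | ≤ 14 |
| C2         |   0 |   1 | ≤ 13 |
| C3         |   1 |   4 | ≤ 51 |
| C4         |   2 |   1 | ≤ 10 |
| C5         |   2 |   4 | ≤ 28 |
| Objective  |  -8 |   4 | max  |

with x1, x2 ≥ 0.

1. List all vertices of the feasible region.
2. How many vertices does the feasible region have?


1. (0, 0), (5, 0), (2, 6), (0, 7)
2. 4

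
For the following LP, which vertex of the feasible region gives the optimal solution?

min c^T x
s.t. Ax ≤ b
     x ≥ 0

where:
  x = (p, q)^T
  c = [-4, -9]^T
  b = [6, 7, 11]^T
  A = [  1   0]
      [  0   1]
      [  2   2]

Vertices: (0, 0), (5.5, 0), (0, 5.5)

Evaluate the objective at each vertex of the feasible region:
  z(0, 0) = 0
  z(5.5, 0) = -22
  z(0, 5.5) = -49.5  ←
The minimum is at p = 0, q = 5.5.

(0, 5.5)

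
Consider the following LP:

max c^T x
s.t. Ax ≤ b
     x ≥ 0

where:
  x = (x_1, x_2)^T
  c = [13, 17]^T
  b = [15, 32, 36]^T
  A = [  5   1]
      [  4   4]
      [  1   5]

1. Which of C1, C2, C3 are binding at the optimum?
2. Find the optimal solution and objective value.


1. C2, C3
2. x_1 = 1, x_2 = 7, z = 132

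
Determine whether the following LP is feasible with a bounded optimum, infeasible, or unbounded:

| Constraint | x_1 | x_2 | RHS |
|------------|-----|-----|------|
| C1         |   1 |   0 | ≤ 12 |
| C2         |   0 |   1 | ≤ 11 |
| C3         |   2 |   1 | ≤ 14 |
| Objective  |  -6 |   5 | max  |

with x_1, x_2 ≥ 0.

Feasible with a bounded optimal solution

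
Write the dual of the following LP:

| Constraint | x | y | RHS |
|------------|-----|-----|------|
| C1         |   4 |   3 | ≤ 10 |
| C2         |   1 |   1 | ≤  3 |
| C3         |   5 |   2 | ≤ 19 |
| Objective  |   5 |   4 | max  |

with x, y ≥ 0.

Primal max cᵀx s.t. Ax ≤ b, x ≥ 0  →  Dual min bᵀy s.t. Aᵀy ≥ c, y ≥ 0.

Minimize: z = 10y1 + 3y2 + 19y3

Subject to:
  4y1 + y2 + 5y3 ≥ 5
  3y1 + y2 + 2y3 ≥ 4
  y1, y2, y3 ≥ 0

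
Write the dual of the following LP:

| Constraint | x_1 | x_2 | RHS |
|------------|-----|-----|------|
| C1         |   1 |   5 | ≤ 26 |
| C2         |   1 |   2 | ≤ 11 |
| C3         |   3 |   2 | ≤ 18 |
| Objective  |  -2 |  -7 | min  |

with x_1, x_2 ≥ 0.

Primal min cᵀx s.t. Ax ≤ b, x ≥ 0  →  Dual max −bᵀy s.t. Aᵀy ≥ −c, y ≥ 0.

Maximize: z = -26y1 - 11y2 - 18y3

Subject to:
  y1 + y2 + 3y3 ≥ 2
  5y1 + 2y2 + 2y3 ≥ 7
  y1, y2, y3 ≥ 0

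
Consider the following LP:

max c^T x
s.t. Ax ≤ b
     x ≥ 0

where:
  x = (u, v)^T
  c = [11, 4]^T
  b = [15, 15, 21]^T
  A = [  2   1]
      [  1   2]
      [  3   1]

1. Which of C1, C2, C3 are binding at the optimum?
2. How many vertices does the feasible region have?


1. C1, C3
2. 5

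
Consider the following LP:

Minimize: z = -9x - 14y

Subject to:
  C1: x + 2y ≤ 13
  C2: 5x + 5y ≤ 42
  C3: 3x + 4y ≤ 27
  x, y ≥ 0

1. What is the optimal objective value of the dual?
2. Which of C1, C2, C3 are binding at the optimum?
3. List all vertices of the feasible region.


1. -93
2. C1, C3
3. (0, 0), (8.4, 0), (6.6, 1.8), (1, 6), (0, 6.5)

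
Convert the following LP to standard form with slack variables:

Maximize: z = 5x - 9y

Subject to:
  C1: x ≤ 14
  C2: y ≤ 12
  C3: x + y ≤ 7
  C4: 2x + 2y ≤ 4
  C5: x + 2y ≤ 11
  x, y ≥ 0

max z = 5x - 9y

s.t.
  x + s1 = 14
  y + s2 = 12
  x + y + s3 = 7
  2x + 2y + s4 = 4
  x + 2y + s5 = 11
  x, y, s1, s2, s3, s4, s5 ≥ 0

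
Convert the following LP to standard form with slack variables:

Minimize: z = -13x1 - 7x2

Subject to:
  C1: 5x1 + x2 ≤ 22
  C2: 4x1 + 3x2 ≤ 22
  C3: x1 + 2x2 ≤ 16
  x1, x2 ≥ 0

min z = -13x1 - 7x2

s.t.
  5x1 + x2 + s1 = 22
  4x1 + 3x2 + s2 = 22
  x1 + 2x2 + s3 = 16
  x1, x2, s1, s2, s3 ≥ 0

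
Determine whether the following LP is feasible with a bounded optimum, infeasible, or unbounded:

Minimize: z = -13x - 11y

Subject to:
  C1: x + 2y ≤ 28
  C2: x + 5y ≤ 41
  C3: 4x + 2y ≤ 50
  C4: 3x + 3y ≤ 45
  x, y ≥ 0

Feasible with a bounded optimal solution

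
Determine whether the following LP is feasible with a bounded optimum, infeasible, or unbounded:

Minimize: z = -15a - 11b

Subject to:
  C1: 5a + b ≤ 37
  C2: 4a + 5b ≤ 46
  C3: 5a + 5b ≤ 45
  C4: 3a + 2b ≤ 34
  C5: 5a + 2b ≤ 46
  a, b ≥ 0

Feasible with a bounded optimal solution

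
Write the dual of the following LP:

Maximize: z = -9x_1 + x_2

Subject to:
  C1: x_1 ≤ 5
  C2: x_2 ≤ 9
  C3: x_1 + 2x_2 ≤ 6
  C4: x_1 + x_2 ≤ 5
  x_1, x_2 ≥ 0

Primal max cᵀx s.t. Ax ≤ b, x ≥ 0  →  Dual min bᵀy s.t. Aᵀy ≥ c, y ≥ 0.

Minimize: z = 5y1 + 9y2 + 6y3 + 5y4

Subject to:
  y1 + y3 + y4 ≥ -9
  y2 + 2y3 + y4 ≥ 1
  y1, y2, y3, y4 ≥ 0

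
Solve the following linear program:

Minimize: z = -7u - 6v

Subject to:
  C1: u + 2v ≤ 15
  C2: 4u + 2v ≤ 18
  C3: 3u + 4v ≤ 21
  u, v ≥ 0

Evaluate the objective at each vertex of the feasible region:
  z(0, 0) = 0
  z(4.5, 0) = -31.5
  z(3, 3) = -39  ←
  z(0, 5.25) = -31.5
The minimum is at u = 3, v = 3.

u = 3, v = 3, z = -39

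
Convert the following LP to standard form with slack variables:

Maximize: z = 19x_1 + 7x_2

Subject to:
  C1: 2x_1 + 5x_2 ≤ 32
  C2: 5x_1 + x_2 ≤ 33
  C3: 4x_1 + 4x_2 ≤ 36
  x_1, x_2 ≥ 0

max z = 19x_1 + 7x_2

s.t.
  2x_1 + 5x_2 + s1 = 32
  5x_1 + x_2 + s2 = 33
  4x_1 + 4x_2 + s3 = 36
  x_1, x_2, s1, s2, s3 ≥ 0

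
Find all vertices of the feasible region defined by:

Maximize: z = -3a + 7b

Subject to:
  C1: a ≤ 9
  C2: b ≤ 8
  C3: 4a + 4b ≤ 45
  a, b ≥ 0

(0, 0), (9, 0), (9, 2.25), (3.25, 8), (0, 8)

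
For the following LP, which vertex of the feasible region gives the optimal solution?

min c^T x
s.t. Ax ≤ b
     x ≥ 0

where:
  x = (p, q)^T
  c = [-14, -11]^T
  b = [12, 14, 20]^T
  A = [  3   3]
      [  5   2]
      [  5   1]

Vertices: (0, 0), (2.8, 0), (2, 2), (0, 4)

Evaluate the objective at each vertex of the feasible region:
  z(0, 0) = 0
  z(2.8, 0) = -39.2
  z(2, 2) = -50  ←
  z(0, 4) = -44
The minimum is at p = 2, q = 2.

(2, 2)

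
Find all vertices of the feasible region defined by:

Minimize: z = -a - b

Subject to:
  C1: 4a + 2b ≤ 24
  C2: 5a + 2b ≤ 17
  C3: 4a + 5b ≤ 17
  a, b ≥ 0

(0, 0), (3.4, 0), (3, 1), (0, 3.4)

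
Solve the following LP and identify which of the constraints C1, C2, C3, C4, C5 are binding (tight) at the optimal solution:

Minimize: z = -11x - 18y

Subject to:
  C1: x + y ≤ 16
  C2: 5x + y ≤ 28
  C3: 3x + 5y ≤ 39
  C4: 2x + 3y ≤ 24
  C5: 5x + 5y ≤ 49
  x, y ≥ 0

At x = 3, y = 6, compute slack b - a·x for each constraint:
  C1: 16 − 9 = 7  (slack)
  C2: 28 − 21 = 7  (slack)
  C3: 39 − 39 = 0  (binding)
  C4: 24 − 24 = 0  (binding)
  C5: 49 − 45 = 4  (slack)

Optimal: x = 3, y = 6
Binding: C3, C4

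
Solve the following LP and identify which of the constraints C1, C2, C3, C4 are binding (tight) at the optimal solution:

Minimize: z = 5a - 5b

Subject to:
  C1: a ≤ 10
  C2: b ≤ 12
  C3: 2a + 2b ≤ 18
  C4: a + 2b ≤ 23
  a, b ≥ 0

At a = 0, b = 9, compute slack b - a·x for each constraint:
  C1: 10 − 0 = 10  (slack)
  C2: 12 − 9 = 3  (slack)
  C3: 18 − 18 = 0  (binding)
  C4: 23 − 18 = 5  (slack)

Optimal: a = 0, b = 9
Binding: C3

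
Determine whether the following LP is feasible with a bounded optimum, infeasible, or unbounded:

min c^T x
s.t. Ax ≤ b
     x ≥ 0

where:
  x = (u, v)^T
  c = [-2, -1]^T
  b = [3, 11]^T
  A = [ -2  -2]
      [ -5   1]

Unbounded (objective can decrease without bound)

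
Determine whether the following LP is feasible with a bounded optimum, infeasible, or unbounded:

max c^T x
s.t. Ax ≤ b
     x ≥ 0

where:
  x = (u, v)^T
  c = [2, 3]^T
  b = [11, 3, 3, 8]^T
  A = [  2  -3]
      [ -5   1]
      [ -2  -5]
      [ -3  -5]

Unbounded (objective can increase without bound)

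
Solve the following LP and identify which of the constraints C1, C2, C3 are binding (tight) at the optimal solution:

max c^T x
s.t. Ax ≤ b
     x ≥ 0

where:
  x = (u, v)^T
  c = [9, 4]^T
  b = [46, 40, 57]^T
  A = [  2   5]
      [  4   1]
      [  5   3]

At u = 9, v = 4, compute slack b - a·x for each constraint:
  C1: 46 − 38 = 8  (slack)
  C2: 40 − 40 = 0  (binding)
  C3: 57 − 57 = 0  (binding)

Optimal: u = 9, v = 4
Binding: C2, C3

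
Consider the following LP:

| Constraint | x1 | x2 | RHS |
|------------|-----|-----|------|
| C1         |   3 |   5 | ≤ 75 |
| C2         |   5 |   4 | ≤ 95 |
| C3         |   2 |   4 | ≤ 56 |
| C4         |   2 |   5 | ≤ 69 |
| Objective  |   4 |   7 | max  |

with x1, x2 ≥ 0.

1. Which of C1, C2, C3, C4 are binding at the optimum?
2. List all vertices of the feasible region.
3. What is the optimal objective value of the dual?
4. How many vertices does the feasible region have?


1. C1, C3
2. (0, 0), (19, 0), (13.46, 6.923), (10, 9), (2, 13), (0, 13.8)
3. 103
4. 6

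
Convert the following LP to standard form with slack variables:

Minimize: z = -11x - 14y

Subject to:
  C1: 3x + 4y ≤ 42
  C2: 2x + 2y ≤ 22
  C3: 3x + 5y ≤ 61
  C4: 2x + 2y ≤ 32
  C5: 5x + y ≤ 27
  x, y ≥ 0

min z = -11x - 14y

s.t.
  3x + 4y + s1 = 42
  2x + 2y + s2 = 22
  3x + 5y + s3 = 61
  2x + 2y + s4 = 32
  5x + y + s5 = 27
  x, y, s1, s2, s3, s4, s5 ≥ 0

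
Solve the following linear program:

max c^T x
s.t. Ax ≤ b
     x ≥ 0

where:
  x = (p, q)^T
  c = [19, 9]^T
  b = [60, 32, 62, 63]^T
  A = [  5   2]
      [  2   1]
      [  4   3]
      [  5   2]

Evaluate the objective at each vertex of the feasible region:
  z(0, 0) = 0
  z(12, 0) = 228
  z(8, 10) = 242  ←
  z(0, 20.67) = 186
The maximum is at p = 8, q = 10.

p = 8, q = 10, z = 242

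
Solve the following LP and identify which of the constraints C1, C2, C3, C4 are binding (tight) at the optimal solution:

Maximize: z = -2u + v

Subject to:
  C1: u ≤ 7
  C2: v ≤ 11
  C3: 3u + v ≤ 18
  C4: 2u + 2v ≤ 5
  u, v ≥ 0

At u = 0, v = 2.5, compute slack b - a·x for each constraint:
  C1: 7 − 0 = 7  (slack)
  C2: 11 − 2.5 = 8.5  (slack)
  C3: 18 − 2.5 = 15.5  (slack)
  C4: 5 − 5 = 0  (binding)

Optimal: u = 0, v = 2.5
Binding: C4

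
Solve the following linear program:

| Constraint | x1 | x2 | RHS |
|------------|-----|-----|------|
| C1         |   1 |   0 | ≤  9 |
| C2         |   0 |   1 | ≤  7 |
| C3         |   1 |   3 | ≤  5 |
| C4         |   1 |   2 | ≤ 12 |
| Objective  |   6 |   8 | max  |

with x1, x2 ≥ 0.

Evaluate the objective at each vertex of the feasible region:
  z(0, 0) = 0
  z(5, 0) = 30  ←
  z(0, 1.667) = 13.33
The maximum is at x1 = 5, x2 = 0.

x1 = 5, x2 = 0, z = 30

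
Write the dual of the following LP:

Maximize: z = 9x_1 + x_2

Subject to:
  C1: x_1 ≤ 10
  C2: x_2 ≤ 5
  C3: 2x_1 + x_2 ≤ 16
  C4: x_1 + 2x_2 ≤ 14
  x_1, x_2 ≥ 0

Primal max cᵀx s.t. Ax ≤ b, x ≥ 0  →  Dual min bᵀy s.t. Aᵀy ≥ c, y ≥ 0.

Minimize: z = 10y1 + 5y2 + 16y3 + 14y4

Subject to:
  y1 + 2y3 + y4 ≥ 9
  y2 + y3 + 2y4 ≥ 1
  y1, y2, y3, y4 ≥ 0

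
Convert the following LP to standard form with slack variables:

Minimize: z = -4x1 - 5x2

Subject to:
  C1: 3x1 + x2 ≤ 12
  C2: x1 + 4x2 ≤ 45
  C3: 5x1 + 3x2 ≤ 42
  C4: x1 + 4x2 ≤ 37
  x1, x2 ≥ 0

min z = -4x1 - 5x2

s.t.
  3x1 + x2 + s1 = 12
  x1 + 4x2 + s2 = 45
  5x1 + 3x2 + s3 = 42
  x1 + 4x2 + s4 = 37
  x1, x2, s1, s2, s3, s4 ≥ 0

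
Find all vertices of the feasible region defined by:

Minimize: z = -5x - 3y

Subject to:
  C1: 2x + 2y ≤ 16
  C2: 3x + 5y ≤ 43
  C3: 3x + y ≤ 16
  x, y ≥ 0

(0, 0), (5.333, 0), (4, 4), (0, 8)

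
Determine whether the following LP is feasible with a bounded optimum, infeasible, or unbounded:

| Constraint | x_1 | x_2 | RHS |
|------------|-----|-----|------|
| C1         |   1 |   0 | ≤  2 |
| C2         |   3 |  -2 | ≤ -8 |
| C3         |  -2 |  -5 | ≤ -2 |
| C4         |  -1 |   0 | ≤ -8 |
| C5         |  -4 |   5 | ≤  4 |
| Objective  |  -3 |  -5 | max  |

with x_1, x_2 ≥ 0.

Infeasible (no feasible solution exists)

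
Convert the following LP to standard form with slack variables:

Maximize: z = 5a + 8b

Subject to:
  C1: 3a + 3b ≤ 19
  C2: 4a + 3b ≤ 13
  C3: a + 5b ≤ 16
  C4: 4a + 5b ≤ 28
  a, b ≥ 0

max z = 5a + 8b

s.t.
  3a + 3b + s1 = 19
  4a + 3b + s2 = 13
  a + 5b + s3 = 16
  4a + 5b + s4 = 28
  a, b, s1, s2, s3, s4 ≥ 0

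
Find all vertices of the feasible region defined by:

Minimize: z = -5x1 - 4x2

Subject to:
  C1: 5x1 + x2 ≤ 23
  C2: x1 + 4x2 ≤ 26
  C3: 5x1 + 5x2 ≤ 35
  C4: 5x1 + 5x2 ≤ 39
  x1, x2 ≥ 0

(0, 0), (4.6, 0), (4, 3), (0.6667, 6.333), (0, 6.5)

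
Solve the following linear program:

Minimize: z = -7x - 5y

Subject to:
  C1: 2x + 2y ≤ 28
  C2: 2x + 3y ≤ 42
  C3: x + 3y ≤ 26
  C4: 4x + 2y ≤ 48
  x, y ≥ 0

Evaluate the objective at each vertex of the feasible region:
  z(0, 0) = 0
  z(12, 0) = -84
  z(10, 4) = -90  ←
  z(8, 6) = -86
  z(0, 8.667) = -43.33
The minimum is at x = 10, y = 4.

x = 10, y = 4, z = -90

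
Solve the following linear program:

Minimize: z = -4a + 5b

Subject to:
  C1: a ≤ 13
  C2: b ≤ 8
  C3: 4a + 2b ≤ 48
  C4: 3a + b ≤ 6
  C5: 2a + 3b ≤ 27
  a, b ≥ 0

Evaluate the objective at each vertex of the feasible region:
  z(0, 0) = 0
  z(2, 0) = -8  ←
  z(0, 6) = 30
The minimum is at a = 2, b = 0.

a = 2, b = 0, z = -8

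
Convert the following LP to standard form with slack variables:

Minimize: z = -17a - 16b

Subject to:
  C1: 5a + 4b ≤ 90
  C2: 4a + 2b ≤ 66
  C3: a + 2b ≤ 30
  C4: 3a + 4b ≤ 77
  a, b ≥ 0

min z = -17a - 16b

s.t.
  5a + 4b + s1 = 90
  4a + 2b + s2 = 66
  a + 2b + s3 = 30
  3a + 4b + s4 = 77
  a, b, s1, s2, s3, s4 ≥ 0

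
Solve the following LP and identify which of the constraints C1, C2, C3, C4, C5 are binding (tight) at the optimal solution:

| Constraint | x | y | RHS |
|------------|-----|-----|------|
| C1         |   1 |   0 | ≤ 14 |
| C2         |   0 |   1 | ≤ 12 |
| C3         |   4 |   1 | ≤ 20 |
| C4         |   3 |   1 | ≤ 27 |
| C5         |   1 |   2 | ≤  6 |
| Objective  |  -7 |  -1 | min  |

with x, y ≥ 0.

At x = 5, y = 0, compute slack b - a·x for each constraint:
  C1: 14 − 5 = 9  (slack)
  C2: 12 − 0 = 12  (slack)
  C3: 20 − 20 = 0  (binding)
  C4: 27 − 15 = 12  (slack)
  C5: 6 − 5 = 1  (slack)

Optimal: x = 5, y = 0
Binding: C3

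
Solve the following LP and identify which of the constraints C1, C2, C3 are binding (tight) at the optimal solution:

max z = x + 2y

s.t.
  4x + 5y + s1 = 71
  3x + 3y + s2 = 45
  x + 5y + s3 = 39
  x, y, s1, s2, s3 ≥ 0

At x = 9, y = 6, compute slack b - a·x for each constraint:
  C1: 71 − 66 = 5  (slack)
  C2: 45 − 45 = 0  (binding)
  C3: 39 − 39 = 0  (binding)

Optimal: x = 9, y = 6
Binding: C2, C3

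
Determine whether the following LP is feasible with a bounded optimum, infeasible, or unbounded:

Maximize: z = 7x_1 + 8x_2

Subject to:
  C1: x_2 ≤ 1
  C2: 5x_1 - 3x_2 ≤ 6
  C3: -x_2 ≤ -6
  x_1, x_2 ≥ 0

Infeasible (no feasible solution exists)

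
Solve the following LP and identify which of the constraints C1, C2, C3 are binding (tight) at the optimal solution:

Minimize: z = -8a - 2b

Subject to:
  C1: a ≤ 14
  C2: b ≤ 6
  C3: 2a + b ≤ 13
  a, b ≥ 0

At a = 6.5, b = 0, compute slack b - a·x for each constraint:
  C1: 14 − 6.5 = 7.5  (slack)
  C2: 6 − 0 = 6  (slack)
  C3: 13 − 13 = 0  (binding)

Optimal: a = 6.5, b = 0
Binding: C3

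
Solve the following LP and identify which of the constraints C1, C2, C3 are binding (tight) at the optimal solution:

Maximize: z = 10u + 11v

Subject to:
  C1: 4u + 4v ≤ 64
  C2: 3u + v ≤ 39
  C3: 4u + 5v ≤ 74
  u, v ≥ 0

At u = 6, v = 10, compute slack b - a·x for each constraint:
  C1: 64 − 64 = 0  (binding)
  C2: 39 − 28 = 11  (slack)
  C3: 74 − 74 = 0  (binding)

Optimal: u = 6, v = 10
Binding: C1, C3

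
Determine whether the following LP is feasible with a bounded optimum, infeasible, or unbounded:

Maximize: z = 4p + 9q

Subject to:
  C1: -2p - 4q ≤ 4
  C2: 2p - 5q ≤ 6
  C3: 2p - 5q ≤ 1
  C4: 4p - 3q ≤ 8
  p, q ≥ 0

Unbounded (objective can increase without bound)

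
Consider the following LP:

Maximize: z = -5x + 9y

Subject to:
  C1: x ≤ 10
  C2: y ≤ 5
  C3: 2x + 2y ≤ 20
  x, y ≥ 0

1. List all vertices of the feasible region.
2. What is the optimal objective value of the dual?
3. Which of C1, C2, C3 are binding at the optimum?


1. (0, 0), (10, 0), (5, 5), (0, 5)
2. 45
3. C2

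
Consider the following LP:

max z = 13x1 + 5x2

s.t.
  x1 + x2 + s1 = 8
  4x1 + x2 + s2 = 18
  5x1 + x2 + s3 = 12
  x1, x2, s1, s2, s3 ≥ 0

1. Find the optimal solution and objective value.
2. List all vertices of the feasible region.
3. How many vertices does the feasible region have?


1. x1 = 1, x2 = 7, z = 48
2. (0, 0), (2.4, 0), (1, 7), (0, 8)
3. 4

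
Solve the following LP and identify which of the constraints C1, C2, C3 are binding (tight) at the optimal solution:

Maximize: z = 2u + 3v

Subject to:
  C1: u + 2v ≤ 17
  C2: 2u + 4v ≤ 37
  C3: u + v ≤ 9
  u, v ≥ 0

At u = 1, v = 8, compute slack b - a·x for each constraint:
  C1: 17 − 17 = 0  (binding)
  C2: 37 − 34 = 3  (slack)
  C3: 9 − 9 = 0  (binding)

Optimal: u = 1, v = 8
Binding: C1, C3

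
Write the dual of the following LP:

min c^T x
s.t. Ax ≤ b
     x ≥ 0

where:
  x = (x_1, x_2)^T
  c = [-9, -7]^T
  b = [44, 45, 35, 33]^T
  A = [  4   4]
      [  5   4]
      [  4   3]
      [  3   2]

Primal min cᵀx s.t. Ax ≤ b, x ≥ 0  →  Dual max −bᵀy s.t. Aᵀy ≥ −c, y ≥ 0.

Maximize: z = -44y1 - 45y2 - 35y3 - 33y4

Subject to:
  4y1 + 5y2 + 4y3 + 3y4 ≥ 9
  4y1 + 4y2 + 3y3 + 2y4 ≥ 7
  y1, y2, y3, y4 ≥ 0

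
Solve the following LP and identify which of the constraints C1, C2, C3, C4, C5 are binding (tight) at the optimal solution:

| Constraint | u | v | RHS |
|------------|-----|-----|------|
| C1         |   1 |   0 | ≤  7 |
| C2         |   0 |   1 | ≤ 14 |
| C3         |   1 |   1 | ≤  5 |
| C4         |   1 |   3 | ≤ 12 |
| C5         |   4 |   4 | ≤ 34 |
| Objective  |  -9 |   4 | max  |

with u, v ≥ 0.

At u = 0, v = 4, compute slack b - a·x for each constraint:
  C1: 7 − 0 = 7  (slack)
  C2: 14 − 4 = 10  (slack)
  C3: 5 − 4 = 1  (slack)
  C4: 12 − 12 = 0  (binding)
  C5: 34 − 16 = 18  (slack)

Optimal: u = 0, v = 4
Binding: C4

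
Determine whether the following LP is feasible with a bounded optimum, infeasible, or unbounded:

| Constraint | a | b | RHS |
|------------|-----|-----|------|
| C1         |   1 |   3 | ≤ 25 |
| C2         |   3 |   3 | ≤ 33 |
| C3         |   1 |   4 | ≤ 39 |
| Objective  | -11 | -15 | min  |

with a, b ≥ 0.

Feasible with a bounded optimal solution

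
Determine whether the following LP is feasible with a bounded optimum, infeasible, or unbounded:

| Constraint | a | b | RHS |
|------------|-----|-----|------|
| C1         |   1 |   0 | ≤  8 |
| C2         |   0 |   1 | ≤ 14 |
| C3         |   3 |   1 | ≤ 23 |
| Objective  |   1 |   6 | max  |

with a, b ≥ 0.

Feasible with a bounded optimal solution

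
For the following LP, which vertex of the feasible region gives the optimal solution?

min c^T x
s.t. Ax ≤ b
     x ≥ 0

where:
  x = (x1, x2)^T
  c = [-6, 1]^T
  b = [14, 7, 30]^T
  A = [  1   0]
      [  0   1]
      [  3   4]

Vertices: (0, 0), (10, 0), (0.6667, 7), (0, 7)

Evaluate the objective at each vertex of the feasible region:
  z(0, 0) = 0
  z(10, 0) = -60  ←
  z(0.6667, 7) = 3
  z(0, 7) = 7
The minimum is at x1 = 10, x2 = 0.

(10, 0)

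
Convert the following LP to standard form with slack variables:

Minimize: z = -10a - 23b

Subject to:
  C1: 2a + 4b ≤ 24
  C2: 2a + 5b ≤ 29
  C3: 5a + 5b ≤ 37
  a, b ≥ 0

min z = -10a - 23b

s.t.
  2a + 4b + s1 = 24
  2a + 5b + s2 = 29
  5a + 5b + s3 = 37
  a, b, s1, s2, s3 ≥ 0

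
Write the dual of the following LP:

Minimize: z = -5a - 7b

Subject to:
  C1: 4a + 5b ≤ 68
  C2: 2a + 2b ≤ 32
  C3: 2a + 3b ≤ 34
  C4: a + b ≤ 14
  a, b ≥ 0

Primal min cᵀx s.t. Ax ≤ b, x ≥ 0  →  Dual max −bᵀy s.t. Aᵀy ≥ −c, y ≥ 0.

Maximize: z = -68y1 - 32y2 - 34y3 - 14y4

Subject to:
  4y1 + 2y2 + 2y3 + y4 ≥ 5
  5y1 + 2y2 + 3y3 + y4 ≥ 7
  y1, y2, y3, y4 ≥ 0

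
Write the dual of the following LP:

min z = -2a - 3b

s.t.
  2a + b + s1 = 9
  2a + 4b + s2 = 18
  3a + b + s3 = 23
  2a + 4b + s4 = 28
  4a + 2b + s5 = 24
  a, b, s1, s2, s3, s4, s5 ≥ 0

Primal min cᵀx s.t. Ax ≤ b, x ≥ 0  →  Dual max −bᵀy s.t. Aᵀy ≥ −c, y ≥ 0.

Maximize: z = -9y1 - 18y2 - 23y3 - 28y4 - 24y5

Subject to:
  2y1 + 2y2 + 3y3 + 2y4 + 4y5 ≥ 2
  y1 + 4y2 + y3 + 4y4 + 2y5 ≥ 3
  y1, y2, y3, y4, y5 ≥ 0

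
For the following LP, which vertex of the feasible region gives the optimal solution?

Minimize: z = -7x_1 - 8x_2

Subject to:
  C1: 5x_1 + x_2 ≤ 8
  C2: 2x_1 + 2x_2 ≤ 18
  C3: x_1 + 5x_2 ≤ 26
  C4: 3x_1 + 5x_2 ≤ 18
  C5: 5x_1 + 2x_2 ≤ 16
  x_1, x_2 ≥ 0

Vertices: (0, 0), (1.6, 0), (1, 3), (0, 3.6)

Evaluate the objective at each vertex of the feasible region:
  z(0, 0) = 0
  z(1.6, 0) = -11.2
  z(1, 3) = -31  ←
  z(0, 3.6) = -28.8
The minimum is at x_1 = 1, x_2 = 3.

(1, 3)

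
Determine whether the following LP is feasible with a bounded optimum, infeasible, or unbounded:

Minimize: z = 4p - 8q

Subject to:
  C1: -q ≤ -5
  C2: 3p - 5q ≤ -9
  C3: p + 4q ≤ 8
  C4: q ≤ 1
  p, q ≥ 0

Infeasible (no feasible solution exists)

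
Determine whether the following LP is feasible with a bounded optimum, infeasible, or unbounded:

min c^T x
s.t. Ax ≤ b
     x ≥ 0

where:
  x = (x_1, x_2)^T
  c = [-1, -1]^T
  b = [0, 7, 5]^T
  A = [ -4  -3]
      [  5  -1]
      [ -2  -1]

Unbounded (objective can decrease without bound)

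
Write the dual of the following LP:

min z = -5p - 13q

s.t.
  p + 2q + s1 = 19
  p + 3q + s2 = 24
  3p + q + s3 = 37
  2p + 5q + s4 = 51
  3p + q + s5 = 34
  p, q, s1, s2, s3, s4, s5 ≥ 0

Primal min cᵀx s.t. Ax ≤ b, x ≥ 0  →  Dual max −bᵀy s.t. Aᵀy ≥ −c, y ≥ 0.

Maximize: z = -19y1 - 24y2 - 37y3 - 51y4 - 34y5

Subject to:
  y1 + y2 + 3y3 + 2y4 + 3y5 ≥ 5
  2y1 + 3y2 + y3 + 5y4 + y5 ≥ 13
  y1, y2, y3, y4, y5 ≥ 0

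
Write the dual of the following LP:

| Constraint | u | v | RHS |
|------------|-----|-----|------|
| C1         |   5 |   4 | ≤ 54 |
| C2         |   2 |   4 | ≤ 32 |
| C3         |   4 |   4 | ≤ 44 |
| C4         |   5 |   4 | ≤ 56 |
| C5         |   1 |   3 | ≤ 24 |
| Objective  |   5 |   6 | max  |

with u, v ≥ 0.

Primal max cᵀx s.t. Ax ≤ b, x ≥ 0  →  Dual min bᵀy s.t. Aᵀy ≥ c, y ≥ 0.

Minimize: z = 54y1 + 32y2 + 44y3 + 56y4 + 24y5

Subject to:
  5y1 + 2y2 + 4y3 + 5y4 + y5 ≥ 5
  4y1 + 4y2 + 4y3 + 4y4 + 3y5 ≥ 6
  y1, y2, y3, y4, y5 ≥ 0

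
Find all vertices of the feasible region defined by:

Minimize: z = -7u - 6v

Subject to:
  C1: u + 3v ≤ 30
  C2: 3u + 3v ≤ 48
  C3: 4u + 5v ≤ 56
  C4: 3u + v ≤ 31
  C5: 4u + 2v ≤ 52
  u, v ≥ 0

(0, 0), (10.33, 0), (9, 4), (2.571, 9.143), (0, 10)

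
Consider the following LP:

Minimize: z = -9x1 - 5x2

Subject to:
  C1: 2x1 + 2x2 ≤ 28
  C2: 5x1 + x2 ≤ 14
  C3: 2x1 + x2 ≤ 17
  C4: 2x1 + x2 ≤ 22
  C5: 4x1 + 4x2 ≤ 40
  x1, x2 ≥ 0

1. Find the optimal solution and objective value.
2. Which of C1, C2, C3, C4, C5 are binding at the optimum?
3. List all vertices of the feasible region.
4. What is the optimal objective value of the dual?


1. x1 = 1, x2 = 9, z = -54
2. C2, C5
3. (0, 0), (2.8, 0), (1, 9), (0, 10)
4. -54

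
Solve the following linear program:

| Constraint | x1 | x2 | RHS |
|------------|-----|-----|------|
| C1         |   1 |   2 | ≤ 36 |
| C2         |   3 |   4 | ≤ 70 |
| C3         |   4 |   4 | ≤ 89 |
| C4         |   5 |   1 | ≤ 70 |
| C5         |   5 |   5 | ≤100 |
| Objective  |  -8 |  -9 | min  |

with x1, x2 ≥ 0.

Evaluate the objective at each vertex of the feasible region:
  z(0, 0) = 0
  z(14, 0) = -112
  z(12.5, 7.5) = -167.5
  z(10, 10) = -170  ←
  z(0, 17.5) = -157.5
The minimum is at x1 = 10, x2 = 10.

x1 = 10, x2 = 10, z = -170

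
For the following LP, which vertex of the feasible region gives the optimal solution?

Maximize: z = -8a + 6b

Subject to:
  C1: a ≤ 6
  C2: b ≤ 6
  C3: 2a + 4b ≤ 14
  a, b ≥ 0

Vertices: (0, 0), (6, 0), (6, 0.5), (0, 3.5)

Evaluate the objective at each vertex of the feasible region:
  z(0, 0) = 0
  z(6, 0) = -48
  z(6, 0.5) = -45
  z(0, 3.5) = 21  ←
The maximum is at a = 0, b = 3.5.

(0, 3.5)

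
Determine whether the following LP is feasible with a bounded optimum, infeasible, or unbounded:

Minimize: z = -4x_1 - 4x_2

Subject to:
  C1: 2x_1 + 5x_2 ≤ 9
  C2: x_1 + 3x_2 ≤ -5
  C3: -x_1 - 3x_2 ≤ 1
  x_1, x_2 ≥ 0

Infeasible (no feasible solution exists)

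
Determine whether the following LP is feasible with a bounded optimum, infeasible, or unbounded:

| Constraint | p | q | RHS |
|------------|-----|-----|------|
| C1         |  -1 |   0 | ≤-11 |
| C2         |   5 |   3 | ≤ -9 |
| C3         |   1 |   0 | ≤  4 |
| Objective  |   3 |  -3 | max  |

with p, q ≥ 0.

Infeasible (no feasible solution exists)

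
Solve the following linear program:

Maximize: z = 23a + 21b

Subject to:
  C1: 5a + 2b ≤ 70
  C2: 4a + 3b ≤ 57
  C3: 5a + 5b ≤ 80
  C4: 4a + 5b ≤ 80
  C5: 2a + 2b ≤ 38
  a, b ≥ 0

Evaluate the objective at each vertex of the feasible region:
  z(0, 0) = 0
  z(14, 0) = 322
  z(13.71, 0.7143) = 330.4
  z(9, 7) = 354  ←
  z(0, 16) = 336
The maximum is at a = 9, b = 7.

a = 9, b = 7, z = 354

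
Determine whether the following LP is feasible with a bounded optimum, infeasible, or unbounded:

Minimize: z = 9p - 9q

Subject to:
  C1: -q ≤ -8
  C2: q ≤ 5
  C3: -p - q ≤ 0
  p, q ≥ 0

Infeasible (no feasible solution exists)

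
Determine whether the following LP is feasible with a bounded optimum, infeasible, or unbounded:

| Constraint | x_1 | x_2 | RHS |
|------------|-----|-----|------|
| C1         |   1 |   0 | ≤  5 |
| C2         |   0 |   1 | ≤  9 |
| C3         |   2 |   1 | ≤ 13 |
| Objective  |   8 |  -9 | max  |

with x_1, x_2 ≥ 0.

Feasible with a bounded optimal solution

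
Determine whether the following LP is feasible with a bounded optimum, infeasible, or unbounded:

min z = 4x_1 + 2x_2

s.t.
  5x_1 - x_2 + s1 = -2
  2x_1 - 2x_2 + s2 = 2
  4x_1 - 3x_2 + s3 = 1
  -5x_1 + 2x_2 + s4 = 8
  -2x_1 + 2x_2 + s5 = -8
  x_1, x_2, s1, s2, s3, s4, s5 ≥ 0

Infeasible (no feasible solution exists)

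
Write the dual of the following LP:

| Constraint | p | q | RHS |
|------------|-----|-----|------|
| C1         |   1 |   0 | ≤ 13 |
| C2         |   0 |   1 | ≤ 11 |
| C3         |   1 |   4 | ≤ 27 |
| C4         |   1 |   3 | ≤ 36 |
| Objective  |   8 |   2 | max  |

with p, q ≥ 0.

Primal max cᵀx s.t. Ax ≤ b, x ≥ 0  →  Dual min bᵀy s.t. Aᵀy ≥ c, y ≥ 0.

Minimize: z = 13y1 + 11y2 + 27y3 + 36y4

Subject to:
  y1 + y3 + y4 ≥ 8
  y2 + 4y3 + 3y4 ≥ 2
  y1, y2, y3, y4 ≥ 0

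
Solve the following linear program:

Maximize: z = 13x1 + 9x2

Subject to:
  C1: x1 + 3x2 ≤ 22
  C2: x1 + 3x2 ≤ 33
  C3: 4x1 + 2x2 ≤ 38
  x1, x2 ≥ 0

Evaluate the objective at each vertex of the feasible region:
  z(0, 0) = 0
  z(9.5, 0) = 123.5
  z(7, 5) = 136  ←
  z(0, 7.333) = 66
The maximum is at x1 = 7, x2 = 5.

x1 = 7, x2 = 5, z = 136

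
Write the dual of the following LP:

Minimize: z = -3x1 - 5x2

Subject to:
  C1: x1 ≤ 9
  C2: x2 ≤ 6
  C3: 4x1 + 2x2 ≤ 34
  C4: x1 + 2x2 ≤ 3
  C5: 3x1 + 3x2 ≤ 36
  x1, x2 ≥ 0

Primal min cᵀx s.t. Ax ≤ b, x ≥ 0  →  Dual max −bᵀy s.t. Aᵀy ≥ −c, y ≥ 0.

Maximize: z = -9y1 - 6y2 - 34y3 - 3y4 - 36y5

Subject to:
  y1 + 4y3 + y4 + 3y5 ≥ 3
  y2 + 2y3 + 2y4 + 3y5 ≥ 5
  y1, y2, y3, y4, y5 ≥ 0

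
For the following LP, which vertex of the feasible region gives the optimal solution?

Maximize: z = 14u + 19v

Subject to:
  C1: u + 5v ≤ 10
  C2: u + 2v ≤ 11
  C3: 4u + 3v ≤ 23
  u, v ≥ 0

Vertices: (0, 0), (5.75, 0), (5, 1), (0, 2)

Evaluate the objective at each vertex of the feasible region:
  z(0, 0) = 0
  z(5.75, 0) = 80.5
  z(5, 1) = 89  ←
  z(0, 2) = 38
The maximum is at u = 5, v = 1.

(5, 1)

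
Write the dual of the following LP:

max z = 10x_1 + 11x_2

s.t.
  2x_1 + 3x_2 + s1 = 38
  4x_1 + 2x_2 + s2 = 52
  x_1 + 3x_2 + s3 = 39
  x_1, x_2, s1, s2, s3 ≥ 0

Primal max cᵀx s.t. Ax ≤ b, x ≥ 0  →  Dual min bᵀy s.t. Aᵀy ≥ c, y ≥ 0.

Minimize: z = 38y1 + 52y2 + 39y3

Subject to:
  2y1 + 4y2 + y3 ≥ 10
  3y1 + 2y2 + 3y3 ≥ 11
  y1, y2, y3 ≥ 0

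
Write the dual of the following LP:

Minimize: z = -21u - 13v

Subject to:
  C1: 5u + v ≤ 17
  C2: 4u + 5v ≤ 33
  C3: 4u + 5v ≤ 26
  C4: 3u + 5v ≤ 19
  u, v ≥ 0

Primal min cᵀx s.t. Ax ≤ b, x ≥ 0  →  Dual max −bᵀy s.t. Aᵀy ≥ −c, y ≥ 0.

Maximize: z = -17y1 - 33y2 - 26y3 - 19y4

Subject to:
  5y1 + 4y2 + 4y3 + 3y4 ≥ 21
  y1 + 5y2 + 5y3 + 5y4 ≥ 13
  y1, y2, y3, y4 ≥ 0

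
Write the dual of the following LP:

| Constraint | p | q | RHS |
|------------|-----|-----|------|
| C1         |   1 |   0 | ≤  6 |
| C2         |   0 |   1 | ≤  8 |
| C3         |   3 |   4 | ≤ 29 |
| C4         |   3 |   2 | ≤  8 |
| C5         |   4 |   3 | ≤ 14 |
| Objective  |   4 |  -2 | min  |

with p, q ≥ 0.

Primal min cᵀx s.t. Ax ≤ b, x ≥ 0  →  Dual max −bᵀy s.t. Aᵀy ≥ −c, y ≥ 0.

Maximize: z = -6y1 - 8y2 - 29y3 - 8y4 - 14y5

Subject to:
  y1 + 3y3 + 3y4 + 4y5 ≥ -4
  y2 + 4y3 + 2y4 + 3y5 ≥ 2
  y1, y2, y3, y4, y5 ≥ 0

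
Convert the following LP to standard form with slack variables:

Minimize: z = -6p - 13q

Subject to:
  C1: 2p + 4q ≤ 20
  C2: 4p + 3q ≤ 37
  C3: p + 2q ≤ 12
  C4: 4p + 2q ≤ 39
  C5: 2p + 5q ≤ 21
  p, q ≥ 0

min z = -6p - 13q

s.t.
  2p + 4q + s1 = 20
  4p + 3q + s2 = 37
  p + 2q + s3 = 12
  4p + 2q + s4 = 39
  2p + 5q + s5 = 21
  p, q, s1, s2, s3, s4, s5 ≥ 0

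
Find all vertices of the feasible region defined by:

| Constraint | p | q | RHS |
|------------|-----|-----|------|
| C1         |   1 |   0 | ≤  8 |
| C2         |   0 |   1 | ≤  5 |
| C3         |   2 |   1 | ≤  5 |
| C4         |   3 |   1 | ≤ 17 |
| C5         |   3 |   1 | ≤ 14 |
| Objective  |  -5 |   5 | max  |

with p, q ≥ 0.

(0, 0), (2.5, 0), (0, 5)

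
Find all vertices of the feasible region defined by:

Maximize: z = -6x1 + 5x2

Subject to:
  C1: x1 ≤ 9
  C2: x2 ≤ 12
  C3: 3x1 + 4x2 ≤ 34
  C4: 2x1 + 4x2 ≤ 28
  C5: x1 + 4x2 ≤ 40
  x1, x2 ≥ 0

(0, 0), (9, 0), (9, 1.75), (6, 4), (0, 7)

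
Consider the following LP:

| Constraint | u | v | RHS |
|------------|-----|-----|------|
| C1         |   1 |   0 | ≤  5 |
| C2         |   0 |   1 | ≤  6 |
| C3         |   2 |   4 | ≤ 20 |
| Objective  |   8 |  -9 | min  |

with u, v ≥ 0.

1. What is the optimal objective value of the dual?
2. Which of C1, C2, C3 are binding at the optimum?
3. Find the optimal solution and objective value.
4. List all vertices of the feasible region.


1. -45
2. C3
3. u = 0, v = 5, z = -45
4. (0, 0), (5, 0), (5, 2.5), (0, 5)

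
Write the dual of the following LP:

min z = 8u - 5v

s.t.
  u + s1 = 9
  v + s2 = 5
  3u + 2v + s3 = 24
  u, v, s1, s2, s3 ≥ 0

Primal min cᵀx s.t. Ax ≤ b, x ≥ 0  →  Dual max −bᵀy s.t. Aᵀy ≥ −c, y ≥ 0.

Maximize: z = -9y1 - 5y2 - 24y3

Subject to:
  y1 + 3y3 ≥ -8
  y2 + 2y3 ≥ 5
  y1, y2, y3 ≥ 0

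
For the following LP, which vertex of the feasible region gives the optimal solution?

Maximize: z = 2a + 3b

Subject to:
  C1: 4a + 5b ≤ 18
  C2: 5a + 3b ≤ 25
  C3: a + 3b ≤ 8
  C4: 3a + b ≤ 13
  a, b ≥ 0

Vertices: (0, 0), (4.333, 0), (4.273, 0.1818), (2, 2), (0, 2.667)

Evaluate the objective at each vertex of the feasible region:
  z(0, 0) = 0
  z(4.333, 0) = 8.667
  z(4.273, 0.1818) = 9.091
  z(2, 2) = 10  ←
  z(0, 2.667) = 8
The maximum is at a = 2, b = 2.

(2, 2)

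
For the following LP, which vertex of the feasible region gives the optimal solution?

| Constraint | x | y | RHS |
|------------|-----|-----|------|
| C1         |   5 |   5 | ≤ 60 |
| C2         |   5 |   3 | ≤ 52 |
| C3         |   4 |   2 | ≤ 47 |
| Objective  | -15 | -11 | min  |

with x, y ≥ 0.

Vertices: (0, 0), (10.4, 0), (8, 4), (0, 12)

Evaluate the objective at each vertex of the feasible region:
  z(0, 0) = 0
  z(10.4, 0) = -156
  z(8, 4) = -164  ←
  z(0, 12) = -132
The minimum is at x = 8, y = 4.

(8, 4)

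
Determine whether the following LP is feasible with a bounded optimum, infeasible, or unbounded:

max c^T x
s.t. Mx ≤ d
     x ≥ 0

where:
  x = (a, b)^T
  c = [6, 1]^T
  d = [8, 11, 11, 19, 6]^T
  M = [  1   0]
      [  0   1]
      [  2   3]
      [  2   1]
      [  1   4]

Feasible with a bounded optimal solution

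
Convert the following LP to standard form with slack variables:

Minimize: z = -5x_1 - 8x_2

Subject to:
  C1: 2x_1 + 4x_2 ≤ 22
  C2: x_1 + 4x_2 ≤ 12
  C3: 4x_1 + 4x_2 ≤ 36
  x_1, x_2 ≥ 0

min z = -5x_1 - 8x_2

s.t.
  2x_1 + 4x_2 + s1 = 22
  x_1 + 4x_2 + s2 = 12
  4x_1 + 4x_2 + s3 = 36
  x_1, x_2, s1, s2, s3 ≥ 0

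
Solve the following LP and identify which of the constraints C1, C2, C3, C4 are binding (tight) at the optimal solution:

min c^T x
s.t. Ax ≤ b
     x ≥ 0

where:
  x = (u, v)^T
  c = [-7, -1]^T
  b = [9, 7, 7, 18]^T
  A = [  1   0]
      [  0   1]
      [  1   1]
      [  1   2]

At u = 7, v = 0, compute slack b - a·x for each constraint:
  C1: 9 − 7 = 2  (slack)
  C2: 7 − 0 = 7  (slack)
  C3: 7 − 7 = 0  (binding)
  C4: 18 − 7 = 11  (slack)

Optimal: u = 7, v = 0
Binding: C3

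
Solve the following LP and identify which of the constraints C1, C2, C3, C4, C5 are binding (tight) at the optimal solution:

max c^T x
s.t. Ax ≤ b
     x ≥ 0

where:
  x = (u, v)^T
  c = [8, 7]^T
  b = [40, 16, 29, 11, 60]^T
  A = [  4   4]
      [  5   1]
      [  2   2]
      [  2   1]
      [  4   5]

At u = 1, v = 9, compute slack b - a·x for each constraint:
  C1: 40 − 40 = 0  (binding)
  C2: 16 − 14 = 2  (slack)
  C3: 29 − 20 = 9  (slack)
  C4: 11 − 11 = 0  (binding)
  C5: 60 − 49 = 11  (slack)

Optimal: u = 1, v = 9
Binding: C1, C4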